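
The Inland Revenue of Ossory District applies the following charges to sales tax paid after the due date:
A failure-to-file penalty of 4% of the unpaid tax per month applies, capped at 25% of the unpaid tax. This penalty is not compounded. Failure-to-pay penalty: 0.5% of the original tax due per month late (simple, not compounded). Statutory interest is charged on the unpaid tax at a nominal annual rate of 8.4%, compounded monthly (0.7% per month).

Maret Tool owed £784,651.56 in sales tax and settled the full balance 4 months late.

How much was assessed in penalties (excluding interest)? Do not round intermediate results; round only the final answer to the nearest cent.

Failure-to-file: 4 × 4% × £784,651.56 = £125,544.25… (under the 25% cap)
Failure-to-pay penalty: 4 × 0.5% × £784,651.56 = £15,693.03…
Total penalty = £125,544.25… + £15,693.03… = £141,237.28

£141,237.28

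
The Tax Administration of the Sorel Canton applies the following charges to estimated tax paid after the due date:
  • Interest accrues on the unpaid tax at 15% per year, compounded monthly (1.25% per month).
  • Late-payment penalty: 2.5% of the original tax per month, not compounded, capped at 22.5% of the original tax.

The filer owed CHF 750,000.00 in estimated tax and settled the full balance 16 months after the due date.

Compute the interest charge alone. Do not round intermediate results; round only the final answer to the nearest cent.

CHF 164,917.16

Interest: CHF 750,000.00 × ((1 + 0.0125)^16 − 1) = CHF 750,000.00 × 0.2198895… = CHF 164,917.1608…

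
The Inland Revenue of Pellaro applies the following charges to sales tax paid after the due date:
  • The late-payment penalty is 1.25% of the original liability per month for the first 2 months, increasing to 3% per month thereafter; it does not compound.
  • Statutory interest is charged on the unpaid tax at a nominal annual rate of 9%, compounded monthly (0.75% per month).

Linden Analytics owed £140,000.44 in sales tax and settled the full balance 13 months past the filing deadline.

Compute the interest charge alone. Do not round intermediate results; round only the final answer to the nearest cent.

Interest: £140,000.44 × ((1 + 0.0075)^13 − 1) = £140,000.44 × 0.1020104… = £14,281.5078…

£14,281.51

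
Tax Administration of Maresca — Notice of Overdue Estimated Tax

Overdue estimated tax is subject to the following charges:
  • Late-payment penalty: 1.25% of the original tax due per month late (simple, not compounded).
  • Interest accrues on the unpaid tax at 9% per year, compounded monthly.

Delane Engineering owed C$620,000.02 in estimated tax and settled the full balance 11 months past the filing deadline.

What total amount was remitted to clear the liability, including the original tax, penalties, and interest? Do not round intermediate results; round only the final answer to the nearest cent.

Late-payment penalty = 1.25% × C$620,000.02 × 11 mo = C$85,250.00…
Interest (9%/yr ÷ 12 = 0.75%/month): C$620,000.02 × ((1 + 0.0075)^11 − 1) = C$53,111.9387…
Total = C$620,000.02 + C$85,250.0028… + C$53,111.9387… = C$758,361.96

C$758,361.96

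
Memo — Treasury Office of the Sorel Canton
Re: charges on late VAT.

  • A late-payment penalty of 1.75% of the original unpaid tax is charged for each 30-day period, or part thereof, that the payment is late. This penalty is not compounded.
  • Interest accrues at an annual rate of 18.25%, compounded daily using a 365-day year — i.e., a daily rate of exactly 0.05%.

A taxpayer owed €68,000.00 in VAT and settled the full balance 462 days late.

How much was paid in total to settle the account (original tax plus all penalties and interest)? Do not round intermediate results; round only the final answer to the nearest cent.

Penalty periods: ⌈462/30⌉ = 16; penalty = 16 × 1.75% × €68,000.00 = €19,040.00
Interest: €68,000.00 × ((1 + 0.0005)^462 − 1) = €68,000.00 × 0.25978651… = €17,665.4826…
Total = €68,000.00 + €19,040.0000 + €17,665.4826… = €104,705.48

€104,705.48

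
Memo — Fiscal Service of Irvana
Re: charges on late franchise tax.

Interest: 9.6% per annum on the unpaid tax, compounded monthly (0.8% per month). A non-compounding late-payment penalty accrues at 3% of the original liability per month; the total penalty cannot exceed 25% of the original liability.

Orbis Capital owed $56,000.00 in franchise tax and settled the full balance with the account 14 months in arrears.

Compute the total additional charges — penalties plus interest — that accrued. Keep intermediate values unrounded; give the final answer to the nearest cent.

$20,608.81

Penalty (uncapped): 14 × 3% × $56,000.00 = $23,520.00; cap = 25% × $56,000.00 = $14,000.00 → penalty = $14,000.00
Interest: $56,000.00 × ((1 + 0.008)^14 − 1) = $56,000.00 × 0.1180145… = $6,608.8139…
Penalties + interest = $14,000.0000 + $6,608.8139… = $20,608.81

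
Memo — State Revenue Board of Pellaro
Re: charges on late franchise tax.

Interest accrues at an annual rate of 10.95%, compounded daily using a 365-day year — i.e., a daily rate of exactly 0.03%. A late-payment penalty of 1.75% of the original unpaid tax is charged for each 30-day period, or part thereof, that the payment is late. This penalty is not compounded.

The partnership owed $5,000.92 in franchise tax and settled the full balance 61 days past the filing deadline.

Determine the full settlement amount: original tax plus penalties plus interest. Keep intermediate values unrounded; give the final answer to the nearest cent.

$5,355.81

Penalty periods: ⌈61/30⌉ = 3; penalty = 3 × 1.75% × $5,000.92 = $262.55…
Interest: $5,000.92 × ((1 + 0.0003)^61 − 1) = $5,000.92 × 0.01846568… = $92.3454…
Total = $5,000.92 + $262.5483 + $92.3454… = $5,355.81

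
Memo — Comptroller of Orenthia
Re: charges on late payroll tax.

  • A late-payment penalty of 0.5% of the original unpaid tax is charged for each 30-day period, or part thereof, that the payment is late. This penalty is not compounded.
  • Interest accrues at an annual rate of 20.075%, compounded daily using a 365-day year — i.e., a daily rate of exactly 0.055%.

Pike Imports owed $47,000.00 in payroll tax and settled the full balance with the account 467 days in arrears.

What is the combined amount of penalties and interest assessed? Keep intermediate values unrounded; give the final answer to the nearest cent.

$17,519.72

Penalty periods: ⌈467/30⌉ = 16; penalty = 16 × 0.5% × $47,000.00 = $3,760.00
Interest: $47,000.00 × ((1 + 0.00055)^467 − 1) = $47,000.00 × 0.29275990… = $13,759.7154…
Penalties + interest = $3,760.0000 + $13,759.7154… = $17,519.72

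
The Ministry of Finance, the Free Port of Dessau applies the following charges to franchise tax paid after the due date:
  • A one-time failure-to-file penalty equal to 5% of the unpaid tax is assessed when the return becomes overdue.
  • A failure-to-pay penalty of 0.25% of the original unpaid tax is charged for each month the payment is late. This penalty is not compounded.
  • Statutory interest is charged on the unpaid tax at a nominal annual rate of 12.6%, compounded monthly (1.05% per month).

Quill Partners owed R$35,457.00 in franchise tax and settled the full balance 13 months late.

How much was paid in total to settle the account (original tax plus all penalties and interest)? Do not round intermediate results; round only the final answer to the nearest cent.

Failure-to-file penalty: 5% × R$35,457.00 = R$1,772.85
Failure-to-pay penalty = 0.25% × R$35,457.00 × 13 mo = R$1,152.35…
Interest: R$35,457.00 × ((1 + 0.0105)^13 − 1) = R$35,457.00 × 0.1454394… = R$5,156.8462…
Total = R$35,457.00 + R$2,925.2025 + R$5,156.8462… = R$43,539.05

R$43,539.05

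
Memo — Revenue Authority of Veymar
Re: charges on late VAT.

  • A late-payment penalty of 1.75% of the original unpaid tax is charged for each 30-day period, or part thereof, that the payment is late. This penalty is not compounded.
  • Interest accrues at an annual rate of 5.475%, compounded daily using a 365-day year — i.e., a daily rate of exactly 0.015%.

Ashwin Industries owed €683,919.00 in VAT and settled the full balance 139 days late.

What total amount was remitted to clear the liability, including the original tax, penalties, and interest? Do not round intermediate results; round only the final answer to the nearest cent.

Penalty periods: ⌈139/30⌉ = 5; penalty = 5 × 1.75% × €683,919.00 = €59,842.91…
Interest: €683,919.00 × ((1 + 0.00015)^139 − 1) = €683,919.00 × 0.02106728… = €14,408.3153…
Total = €683,919.00 + €59,842.9125 + €14,408.3153… = €758,170.23

€758,170.23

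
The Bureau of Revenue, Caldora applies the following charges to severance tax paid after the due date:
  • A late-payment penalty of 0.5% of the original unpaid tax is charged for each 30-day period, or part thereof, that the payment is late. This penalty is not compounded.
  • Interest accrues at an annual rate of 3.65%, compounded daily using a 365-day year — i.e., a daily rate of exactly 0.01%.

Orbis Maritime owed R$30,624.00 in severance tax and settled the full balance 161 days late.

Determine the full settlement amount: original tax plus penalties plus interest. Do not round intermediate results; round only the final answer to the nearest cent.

Penalty periods: ⌈161/30⌉ = 6; penalty = 6 × 0.5% × R$30,624.00 = R$918.72
Interest: R$30,624.00 × ((1 + 0.0001)^161 − 1) = R$30,624.00 × 0.01622949… = R$497.0118…
Total = R$30,624.00 + R$918.7200 + R$497.0118… = R$32,039.73

R$32,039.73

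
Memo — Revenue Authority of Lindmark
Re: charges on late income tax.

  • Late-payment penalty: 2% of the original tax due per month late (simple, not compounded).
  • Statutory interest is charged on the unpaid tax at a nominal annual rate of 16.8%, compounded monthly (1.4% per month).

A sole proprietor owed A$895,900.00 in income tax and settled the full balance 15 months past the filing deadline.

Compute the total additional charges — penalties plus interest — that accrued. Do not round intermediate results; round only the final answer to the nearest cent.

A$476,513.63

Late-payment penalty: 15 × 2% × A$895,900.00 = A$268,770.00
Interest: A$895,900.00 × ((1 + 0.014)^15 − 1) = A$895,900.00 × 0.2318826… = A$207,743.6315…
Penalties + interest = A$268,770.0000 + A$207,743.6315… = A$476,513.63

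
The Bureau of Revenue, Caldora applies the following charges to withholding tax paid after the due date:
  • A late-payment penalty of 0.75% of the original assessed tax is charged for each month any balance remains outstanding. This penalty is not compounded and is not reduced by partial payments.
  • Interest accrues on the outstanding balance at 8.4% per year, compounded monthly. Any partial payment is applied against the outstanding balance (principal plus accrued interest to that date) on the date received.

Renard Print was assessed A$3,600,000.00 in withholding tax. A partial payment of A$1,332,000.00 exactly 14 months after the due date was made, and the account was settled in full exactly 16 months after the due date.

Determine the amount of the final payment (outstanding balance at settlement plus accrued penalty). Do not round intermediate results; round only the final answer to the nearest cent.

Monthly rate = 8.4% ÷ 12 = 0.7%
Balance at month 14: A$3,600,000.0000 × (1 + 0.007)^14 = A$3,969,310.6419…
After A$1,332,000.00 payment: A$3,969,310.6419… − A$1,332,000.00 = A$2,637,310.6419…
Balance at month 16: A$2,637,310.6419… × (1 + 0.007)^2 = A$2,674,362.2191…
Penalty: 16 × 0.75% × A$3,600,000.00 = A$432,000.00
Final settlement = outstanding balance + penalty = A$2,674,362.2191… + A$432,000.00 = A$3,106,362.22

A$3,106,362.22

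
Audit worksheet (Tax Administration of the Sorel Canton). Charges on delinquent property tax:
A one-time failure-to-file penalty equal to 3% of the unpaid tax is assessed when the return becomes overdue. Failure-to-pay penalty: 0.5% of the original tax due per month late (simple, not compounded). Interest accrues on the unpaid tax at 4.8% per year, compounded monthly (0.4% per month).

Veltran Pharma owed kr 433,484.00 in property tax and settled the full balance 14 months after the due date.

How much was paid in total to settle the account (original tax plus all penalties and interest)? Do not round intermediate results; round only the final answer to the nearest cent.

Failure-to-file penalty: 3% × kr 433,484.00 = kr 13,004.52
Failure-to-pay penalty: 14 × 0.5% × kr 433,484.00 = kr 30,343.88
Interest: kr 433,484.00 × ((1 + 0.004)^14 − 1) = kr 433,484.00 × 0.0574796… = kr 24,916.4671…
Total = kr 433,484.00 + kr 43,348.4000 + kr 24,916.4671… = kr 501,748.87

kr 501,748.87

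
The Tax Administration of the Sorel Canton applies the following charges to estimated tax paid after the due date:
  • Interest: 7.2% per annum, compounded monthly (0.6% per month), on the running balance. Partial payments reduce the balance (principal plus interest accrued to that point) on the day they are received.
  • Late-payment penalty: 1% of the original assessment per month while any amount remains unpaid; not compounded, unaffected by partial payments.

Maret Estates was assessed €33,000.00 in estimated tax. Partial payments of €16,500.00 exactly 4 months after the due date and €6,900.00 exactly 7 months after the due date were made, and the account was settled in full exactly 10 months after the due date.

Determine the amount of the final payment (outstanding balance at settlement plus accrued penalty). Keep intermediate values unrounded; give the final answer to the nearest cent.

€14,206.40

Balance at month 4: €33,000.0000 × (1 + 0.006)^4 = €33,799.1566…
After €16,500.00 payment: €33,799.1566… − €16,500.00 = €17,299.1566…
Balance at month 7: €17,299.1566… × (1 + 0.006)^3 = €17,612.4134…
After €6,900.00 payment: €17,612.4134… − €6,900.00 = €10,712.4134…
Balance at month 10: €10,712.4134… × (1 + 0.006)^3 = €10,906.3961…
Penalty: 10 × 1% × €33,000.00 = €3,300.00
Final settlement = outstanding balance + penalty = €10,906.3961… + €3,300.00 = €14,206.40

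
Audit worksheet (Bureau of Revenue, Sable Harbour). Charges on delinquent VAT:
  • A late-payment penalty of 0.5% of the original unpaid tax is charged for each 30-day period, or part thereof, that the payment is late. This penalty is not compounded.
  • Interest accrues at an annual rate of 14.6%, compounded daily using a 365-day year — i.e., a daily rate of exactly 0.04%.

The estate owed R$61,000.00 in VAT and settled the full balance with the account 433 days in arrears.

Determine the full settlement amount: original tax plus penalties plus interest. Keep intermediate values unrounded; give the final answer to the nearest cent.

Penalty periods: ⌈433/30⌉ = 15; penalty = 15 × 0.5% × R$61,000.00 = R$4,575.00
Interest: R$61,000.00 × ((1 + 0.0004)^433 − 1) = R$61,000.00 × 0.18906272… = R$11,532.8261…
Total = R$61,000.00 + R$4,575.0000 + R$11,532.8261… = R$77,107.83

R$77,107.83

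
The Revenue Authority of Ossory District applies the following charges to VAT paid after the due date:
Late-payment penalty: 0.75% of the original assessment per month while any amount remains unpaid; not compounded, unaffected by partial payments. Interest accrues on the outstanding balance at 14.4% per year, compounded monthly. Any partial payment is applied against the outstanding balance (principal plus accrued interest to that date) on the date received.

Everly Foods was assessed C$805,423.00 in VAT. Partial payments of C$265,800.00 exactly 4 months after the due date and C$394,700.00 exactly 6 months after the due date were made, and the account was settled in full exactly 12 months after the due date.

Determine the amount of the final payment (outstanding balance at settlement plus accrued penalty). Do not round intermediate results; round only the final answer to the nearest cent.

C$285,462.01

Monthly rate = 14.4% ÷ 12 = 1.2%
Balance at month 4: C$805,423.0000 × (1 + 0.012)^4 = C$844,784.7733…
After C$265,800.00 payment: C$844,784.7733… − C$265,800.00 = C$578,984.7733…
Balance at month 6: C$578,984.7733… × (1 + 0.012)^2 = C$592,963.7816…
After C$394,700.00 payment: C$592,963.7816… − C$394,700.00 = C$198,263.7816…
Balance at month 12: C$198,263.7816… × (1 + 0.012)^6 = C$212,973.9376…
Penalty: 12 × 0.75% × C$805,423.00 = C$72,488.07
Final settlement = outstanding balance + penalty = C$212,973.9376… + C$72,488.07 = C$285,462.01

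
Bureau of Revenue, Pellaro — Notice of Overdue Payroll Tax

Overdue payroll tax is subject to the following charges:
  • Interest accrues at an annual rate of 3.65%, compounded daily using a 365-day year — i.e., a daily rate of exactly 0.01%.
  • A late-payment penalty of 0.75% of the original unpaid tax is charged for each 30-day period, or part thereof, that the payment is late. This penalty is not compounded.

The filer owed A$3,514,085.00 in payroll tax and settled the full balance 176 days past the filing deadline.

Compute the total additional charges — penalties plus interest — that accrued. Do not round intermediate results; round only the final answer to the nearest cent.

Penalty periods: ⌈176/30⌉ = 6; penalty = 6 × 0.75% × A$3,514,085.00 = A$158,133.83…
Interest: A$3,514,085.00 × ((1 + 0.0001)^176 − 1) = A$3,514,085.00 × 0.01775490… = A$62,392.2175…
Penalties + interest = A$158,133.8250 + A$62,392.2175… = A$220,526.04

A$220,526.04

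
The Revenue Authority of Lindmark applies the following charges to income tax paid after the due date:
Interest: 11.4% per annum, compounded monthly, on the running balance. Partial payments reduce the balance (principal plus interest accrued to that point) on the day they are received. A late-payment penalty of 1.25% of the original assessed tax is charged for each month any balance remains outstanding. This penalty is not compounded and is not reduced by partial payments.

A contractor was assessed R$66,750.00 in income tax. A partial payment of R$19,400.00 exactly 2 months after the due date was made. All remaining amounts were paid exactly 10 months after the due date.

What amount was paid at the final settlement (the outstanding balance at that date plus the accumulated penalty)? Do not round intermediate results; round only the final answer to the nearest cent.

R$60,788.71

Monthly rate = 11.4% ÷ 12 = 0.95%
Balance at month 2: R$66,750.0000 × (1 + 0.0095)^2 = R$68,024.2742…
After R$19,400.00 payment: R$68,024.2742… − R$19,400.00 = R$48,624.2742…
Balance at month 10: R$48,624.2742… × (1 + 0.0095)^8 = R$52,444.9551…
Penalty: 10 × 1.25% × R$66,750.00 = R$8,343.75
Final settlement = outstanding balance + penalty = R$52,444.9551… + R$8,343.75 = R$60,788.71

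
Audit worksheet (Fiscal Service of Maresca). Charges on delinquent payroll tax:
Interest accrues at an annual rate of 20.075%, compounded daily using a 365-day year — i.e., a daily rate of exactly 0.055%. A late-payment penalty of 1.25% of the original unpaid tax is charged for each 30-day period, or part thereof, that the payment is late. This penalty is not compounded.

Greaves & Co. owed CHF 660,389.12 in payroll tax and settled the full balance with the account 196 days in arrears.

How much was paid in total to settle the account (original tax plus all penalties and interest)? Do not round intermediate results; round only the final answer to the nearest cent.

CHF 793,320.13

Penalty periods: ⌈196/30⌉ = 7; penalty = 7 × 1.25% × CHF 660,389.12 = CHF 57,784.05…
Interest: CHF 660,389.12 × ((1 + 0.00055)^196 − 1) = CHF 660,389.12 × 0.11379195… = CHF 75,146.9666…
Total = CHF 660,389.12 + CHF 57,784.0480 + CHF 75,146.9666… = CHF 793,320.13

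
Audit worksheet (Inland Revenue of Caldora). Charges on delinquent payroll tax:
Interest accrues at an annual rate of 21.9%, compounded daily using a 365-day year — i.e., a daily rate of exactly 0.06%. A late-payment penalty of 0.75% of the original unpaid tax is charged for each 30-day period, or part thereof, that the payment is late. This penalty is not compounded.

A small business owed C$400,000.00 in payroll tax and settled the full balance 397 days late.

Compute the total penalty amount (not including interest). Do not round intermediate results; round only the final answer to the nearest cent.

C$42,000.00

Penalty periods: ⌈397/30⌉ = 14; penalty = 14 × 0.75% × C$400,000.00 = C$42,000.00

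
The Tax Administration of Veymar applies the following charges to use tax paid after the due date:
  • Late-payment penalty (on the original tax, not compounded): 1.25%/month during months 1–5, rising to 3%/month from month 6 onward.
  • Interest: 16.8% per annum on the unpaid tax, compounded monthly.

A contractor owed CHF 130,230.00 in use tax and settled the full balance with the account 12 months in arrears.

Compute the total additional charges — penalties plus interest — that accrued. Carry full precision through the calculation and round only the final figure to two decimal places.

Penalty, months 1–5: 5 × 1.25% × CHF 130,230.00 = CHF 8,139.38…
Penalty, months 6–12: 7 × 3% × CHF 130,230.00 = CHF 27,348.30
Interest (16.8%/yr ÷ 12 = 1.4%/month): CHF 130,230.00 × ((1 + 0.014)^12 − 1) = CHF 23,644.4454…
Penalties + interest = CHF 35,487.6750 + CHF 23,644.4454… = CHF 59,132.12

CHF 59,132.12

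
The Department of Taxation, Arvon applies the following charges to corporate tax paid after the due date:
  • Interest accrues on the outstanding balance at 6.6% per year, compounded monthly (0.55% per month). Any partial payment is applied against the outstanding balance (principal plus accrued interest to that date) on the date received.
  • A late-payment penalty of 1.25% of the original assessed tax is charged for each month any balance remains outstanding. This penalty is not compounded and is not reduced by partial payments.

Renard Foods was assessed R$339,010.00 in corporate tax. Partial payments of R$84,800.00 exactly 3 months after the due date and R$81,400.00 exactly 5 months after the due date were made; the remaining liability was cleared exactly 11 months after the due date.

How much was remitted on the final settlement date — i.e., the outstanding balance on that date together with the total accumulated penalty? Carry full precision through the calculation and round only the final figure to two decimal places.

R$233,980.19

Balance at month 3: R$339,010.0000 × (1 + 0.0055)^3 = R$344,634.4866…
After R$84,800.00 payment: R$344,634.4866… − R$84,800.00 = R$259,834.4866…
Balance at month 5: R$259,834.4866… × (1 + 0.0055)^2 = R$262,700.5259…
After R$81,400.00 payment: R$262,700.5259… − R$81,400.00 = R$181,300.5259…
Balance at month 11: R$181,300.5259… × (1 + 0.0055)^6 = R$187,366.3141…
Penalty: 11 × 1.25% × R$339,010.00 = R$46,613.88…
Final settlement = outstanding balance + penalty = R$187,366.3141… + R$46,613.88… = R$233,980.19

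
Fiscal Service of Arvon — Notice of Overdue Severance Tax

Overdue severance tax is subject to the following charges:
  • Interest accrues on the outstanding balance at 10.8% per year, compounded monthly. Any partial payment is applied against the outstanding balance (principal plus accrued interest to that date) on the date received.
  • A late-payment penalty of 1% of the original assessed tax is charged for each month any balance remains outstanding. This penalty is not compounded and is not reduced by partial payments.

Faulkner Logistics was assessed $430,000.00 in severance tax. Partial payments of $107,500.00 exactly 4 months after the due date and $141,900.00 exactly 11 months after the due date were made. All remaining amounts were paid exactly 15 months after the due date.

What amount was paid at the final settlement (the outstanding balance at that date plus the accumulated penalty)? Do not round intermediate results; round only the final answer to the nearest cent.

Monthly rate = 10.8% ÷ 12 = 0.9%
Balance at month 4: $430,000.0000 × (1 + 0.009)^4 = $445,690.2367…
After $107,500.00 payment: $445,690.2367… − $107,500.00 = $338,190.2367…
Balance at month 11: $338,190.2367… × (1 + 0.009)^7 = $360,080.1902…
After $141,900.00 payment: $360,080.1902… − $141,900.00 = $218,180.1902…
Balance at month 15: $218,180.1902… × (1 + 0.009)^4 = $226,141.3503…
Penalty: 15 × 1% × $430,000.00 = $64,500.00
Final settlement = outstanding balance + penalty = $226,141.3503… + $64,500.00 = $290,641.35

$290,641.35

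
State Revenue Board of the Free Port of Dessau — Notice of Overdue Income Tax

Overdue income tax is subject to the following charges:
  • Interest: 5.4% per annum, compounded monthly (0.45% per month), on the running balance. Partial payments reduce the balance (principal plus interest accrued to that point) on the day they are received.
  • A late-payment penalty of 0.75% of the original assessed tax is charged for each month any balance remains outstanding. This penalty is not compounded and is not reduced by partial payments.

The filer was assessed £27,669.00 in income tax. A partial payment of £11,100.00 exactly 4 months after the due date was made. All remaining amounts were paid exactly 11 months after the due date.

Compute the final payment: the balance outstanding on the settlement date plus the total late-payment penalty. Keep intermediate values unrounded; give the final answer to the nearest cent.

Balance at month 4: £27,669.0000 × (1 + 0.0045)^4 = £28,170.4139…
After £11,100.00 payment: £28,170.4139… − £11,100.00 = £17,070.4139…
Balance at month 11: £17,070.4139… × (1 + 0.0045)^7 = £17,615.4458…
Penalty: 11 × 0.75% × £27,669.00 = £2,282.69…
Final settlement = outstanding balance + penalty = £17,615.4458… + £2,282.69… = £19,898.14

£19,898.14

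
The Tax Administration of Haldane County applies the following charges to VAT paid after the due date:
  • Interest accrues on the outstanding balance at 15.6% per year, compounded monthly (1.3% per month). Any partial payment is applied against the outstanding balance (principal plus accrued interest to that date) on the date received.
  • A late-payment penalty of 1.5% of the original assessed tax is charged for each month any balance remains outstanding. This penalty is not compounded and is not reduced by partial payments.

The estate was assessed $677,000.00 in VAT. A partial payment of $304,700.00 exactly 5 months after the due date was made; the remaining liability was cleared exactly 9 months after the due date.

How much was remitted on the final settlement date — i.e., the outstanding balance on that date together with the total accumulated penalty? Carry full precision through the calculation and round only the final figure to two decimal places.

Balance at month 5: $677,000.0000 × (1 + 0.013)^5 = $722,164.1006…
After $304,700.00 payment: $722,164.1006… − $304,700.00 = $417,464.1006…
Balance at month 9: $417,464.1006… × (1 + 0.013)^4 = $439,599.2230…
Penalty: 9 × 1.5% × $677,000.00 = $91,395.00
Final settlement = outstanding balance + penalty = $439,599.2230… + $91,395.00 = $530,994.22

$530,994.22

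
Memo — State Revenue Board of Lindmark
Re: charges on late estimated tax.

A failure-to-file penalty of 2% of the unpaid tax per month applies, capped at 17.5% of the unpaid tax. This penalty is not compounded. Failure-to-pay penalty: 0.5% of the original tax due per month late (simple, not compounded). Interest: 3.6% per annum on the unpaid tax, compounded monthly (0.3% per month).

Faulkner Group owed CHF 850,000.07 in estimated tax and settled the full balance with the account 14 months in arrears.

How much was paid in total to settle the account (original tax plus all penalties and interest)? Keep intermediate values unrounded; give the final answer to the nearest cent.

CHF 1,094,654.66

Failure-to-file: 14 × 2% × CHF 850,000.07 = CHF 238,000.02…, capped at 17.5% × CHF 850,000.07 = CHF 148,750.01…
Failure-to-pay penalty: 14 × 0.5% × CHF 850,000.07 = CHF 59,500.00…
Interest: CHF 850,000.07 × ((1 + 0.003)^14 − 1) = CHF 850,000.07 × 0.0428289… = CHF 36,404.5761…
Total = CHF 850,000.07 + CHF 208,250.0172… + CHF 36,404.5761… = CHF 1,094,654.66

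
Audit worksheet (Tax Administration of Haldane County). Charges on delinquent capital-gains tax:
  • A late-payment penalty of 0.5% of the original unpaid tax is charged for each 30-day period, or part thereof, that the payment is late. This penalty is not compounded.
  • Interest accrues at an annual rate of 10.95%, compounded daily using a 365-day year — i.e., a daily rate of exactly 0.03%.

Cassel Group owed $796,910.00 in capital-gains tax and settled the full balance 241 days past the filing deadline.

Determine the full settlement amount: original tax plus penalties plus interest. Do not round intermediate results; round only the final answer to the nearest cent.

$892,512.21

Penalty periods: ⌈241/30⌉ = 9; penalty = 9 × 0.5% × $796,910.00 = $35,860.95
Interest: $796,910.00 × ((1 + 0.0003)^241 − 1) = $796,910.00 × 0.07496613… = $59,741.2613…
Total = $796,910.00 + $35,860.9500 + $59,741.2613… = $892,512.21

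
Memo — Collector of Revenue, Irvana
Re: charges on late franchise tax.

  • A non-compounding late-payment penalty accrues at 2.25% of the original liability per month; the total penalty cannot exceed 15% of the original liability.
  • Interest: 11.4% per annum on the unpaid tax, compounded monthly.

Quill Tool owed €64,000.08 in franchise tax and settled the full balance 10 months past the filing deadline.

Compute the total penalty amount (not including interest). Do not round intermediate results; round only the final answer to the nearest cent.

Penalty (uncapped): 10 × 2.25% × €64,000.08 = €14,400.02…; cap = 15% × €64,000.08 = €9,600.01… → penalty = €9,600.01…

€9,600.01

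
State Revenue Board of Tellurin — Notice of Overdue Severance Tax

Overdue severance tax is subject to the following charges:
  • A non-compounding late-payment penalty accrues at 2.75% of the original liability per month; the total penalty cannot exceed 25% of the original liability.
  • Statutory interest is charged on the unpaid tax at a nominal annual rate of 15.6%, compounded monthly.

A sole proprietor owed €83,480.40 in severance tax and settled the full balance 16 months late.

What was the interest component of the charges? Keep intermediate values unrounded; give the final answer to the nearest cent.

Interest (15.6%/yr ÷ 12 = 1.3%/month): €83,480.40 × ((1 + 0.013)^16 − 1) = €19,164.0914…

€19,164.09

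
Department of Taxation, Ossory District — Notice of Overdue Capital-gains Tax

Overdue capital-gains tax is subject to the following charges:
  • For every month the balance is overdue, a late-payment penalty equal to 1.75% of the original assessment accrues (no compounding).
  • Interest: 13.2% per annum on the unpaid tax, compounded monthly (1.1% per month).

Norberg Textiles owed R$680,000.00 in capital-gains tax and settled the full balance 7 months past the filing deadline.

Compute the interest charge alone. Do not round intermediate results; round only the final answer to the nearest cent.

R$54,119.91

Interest: R$680,000.00 × ((1 + 0.011)^7 − 1) = R$680,000.00 × 0.0795881… = R$54,119.9086…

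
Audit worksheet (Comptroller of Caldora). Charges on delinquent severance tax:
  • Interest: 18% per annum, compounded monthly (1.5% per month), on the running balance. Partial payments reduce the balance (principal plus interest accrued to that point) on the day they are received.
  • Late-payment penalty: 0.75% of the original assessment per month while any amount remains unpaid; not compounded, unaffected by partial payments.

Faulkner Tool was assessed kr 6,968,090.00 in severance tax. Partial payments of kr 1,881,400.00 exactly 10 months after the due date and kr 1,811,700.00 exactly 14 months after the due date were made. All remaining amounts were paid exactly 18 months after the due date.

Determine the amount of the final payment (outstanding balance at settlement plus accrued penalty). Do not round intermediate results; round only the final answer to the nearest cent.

kr 6,008,103.86

Balance at month 10: kr 6,968,090.0000 × (1 + 0.015)^10 = kr 8,086,752.9174…
After kr 1,881,400.00 payment: kr 8,086,752.9174… − kr 1,881,400.00 = kr 6,205,352.9174…
Balance at month 14: kr 6,205,352.9174… × (1 + 0.015)^4 = kr 6,586,135.4053…
After kr 1,811,700.00 payment: kr 6,586,135.4053… − kr 1,811,700.00 = kr 4,774,435.4053…
Balance at month 18: kr 4,774,435.4053… × (1 + 0.015)^4 = kr 5,067,411.7140…
Penalty: 18 × 0.75% × kr 6,968,090.00 = kr 940,692.15
Final settlement = outstanding balance + penalty = kr 5,067,411.7140… + kr 940,692.15 = kr 6,008,103.86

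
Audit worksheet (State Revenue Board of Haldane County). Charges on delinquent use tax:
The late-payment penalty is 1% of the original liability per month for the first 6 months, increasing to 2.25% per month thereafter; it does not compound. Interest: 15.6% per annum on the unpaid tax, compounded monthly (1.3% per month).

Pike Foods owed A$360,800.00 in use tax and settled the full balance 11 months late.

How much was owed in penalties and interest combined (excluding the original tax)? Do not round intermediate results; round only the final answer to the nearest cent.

Penalty, months 1–6: 6 × 1% × A$360,800.00 = A$21,648.00
Penalty, months 7–11: 5 × 2.25% × A$360,800.00 = A$40,590.00
Interest: A$360,800.00 × ((1 + 0.013)^11 − 1) = A$360,800.00 × 0.1526671… = A$55,082.2911…
Penalties + interest = A$62,238.0000 + A$55,082.2911… = A$117,320.29

A$117,320.29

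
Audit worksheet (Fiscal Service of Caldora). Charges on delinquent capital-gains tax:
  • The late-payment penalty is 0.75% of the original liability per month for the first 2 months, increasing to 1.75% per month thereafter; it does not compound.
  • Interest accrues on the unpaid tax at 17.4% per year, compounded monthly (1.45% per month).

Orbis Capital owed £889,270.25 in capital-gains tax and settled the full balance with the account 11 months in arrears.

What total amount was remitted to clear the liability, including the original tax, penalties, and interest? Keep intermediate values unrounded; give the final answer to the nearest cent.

Penalty, months 1–2: 2 × 0.75% × £889,270.25 = £13,339.05…
Penalty, months 3–11: 9 × 1.75% × £889,270.25 = £140,060.06…
Interest: £889,270.25 × ((1 + 0.0145)^11 − 1) = £889,270.25 × 0.1715817… = £152,582.4668…
Total = £889,270.25 + £153,399.1181… + £152,582.4668… = £1,195,251.83

£1,195,251.83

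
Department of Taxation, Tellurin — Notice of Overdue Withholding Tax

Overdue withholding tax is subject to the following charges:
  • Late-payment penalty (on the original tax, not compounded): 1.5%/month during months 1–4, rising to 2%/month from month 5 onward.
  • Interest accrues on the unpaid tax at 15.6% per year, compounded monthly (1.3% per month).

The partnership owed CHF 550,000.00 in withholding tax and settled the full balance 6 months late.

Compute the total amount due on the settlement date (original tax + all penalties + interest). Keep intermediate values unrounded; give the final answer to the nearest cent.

CHF 649,318.65

Penalty, months 1–4: 4 × 1.5% × CHF 550,000.00 = CHF 33,000.00
Penalty, months 5–6: 2 × 2% × CHF 550,000.00 = CHF 22,000.00
Interest: CHF 550,000.00 × ((1 + 0.013)^6 − 1) = CHF 550,000.00 × 0.0805794… = CHF 44,318.6539…
Total = CHF 550,000.00 + CHF 55,000.0000 + CHF 44,318.6539… = CHF 649,318.65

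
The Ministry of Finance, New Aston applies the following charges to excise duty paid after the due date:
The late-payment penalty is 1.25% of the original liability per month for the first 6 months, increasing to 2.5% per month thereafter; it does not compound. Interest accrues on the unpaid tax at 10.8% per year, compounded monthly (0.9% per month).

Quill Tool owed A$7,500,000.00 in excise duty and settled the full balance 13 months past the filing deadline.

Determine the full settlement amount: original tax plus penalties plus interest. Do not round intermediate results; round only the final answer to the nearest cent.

Penalty, months 1–6: 6 × 1.25% × A$7,500,000.00 = A$562,500.00
Penalty, months 7–13: 7 × 2.5% × A$7,500,000.00 = A$1,312,500.00
Interest: A$7,500,000.00 × ((1 + 0.009)^13 − 1) = A$7,500,000.00 × 0.1235313… = A$926,484.4652…
Total = A$7,500,000.00 + A$1,875,000.0000 + A$926,484.4652… = A$10,301,484.47

A$10,301,484.47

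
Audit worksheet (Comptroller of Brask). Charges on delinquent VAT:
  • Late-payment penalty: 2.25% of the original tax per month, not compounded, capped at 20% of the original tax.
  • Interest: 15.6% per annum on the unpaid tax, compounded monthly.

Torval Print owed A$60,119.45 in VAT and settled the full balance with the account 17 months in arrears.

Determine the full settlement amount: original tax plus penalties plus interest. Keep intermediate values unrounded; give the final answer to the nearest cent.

Penalty (uncapped): 17 × 2.25% × A$60,119.45 = A$22,995.69…; cap = 20% × A$60,119.45 = A$12,023.89 → penalty = A$12,023.89
Interest (15.6%/yr ÷ 12 = 1.3%/month): A$60,119.45 × ((1 + 0.013)^17 − 1) = A$14,762.2284…
Total = A$60,119.45 + A$12,023.8900 + A$14,762.2284… = A$86,905.57

A$86,905.57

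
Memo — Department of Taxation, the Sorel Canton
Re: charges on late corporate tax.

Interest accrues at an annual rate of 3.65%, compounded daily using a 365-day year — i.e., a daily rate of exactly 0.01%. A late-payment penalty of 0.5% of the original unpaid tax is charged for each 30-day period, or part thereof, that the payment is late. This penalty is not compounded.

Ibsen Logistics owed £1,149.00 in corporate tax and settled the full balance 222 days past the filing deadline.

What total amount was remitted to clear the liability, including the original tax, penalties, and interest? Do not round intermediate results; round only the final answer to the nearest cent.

£1,220.75

Penalty periods: ⌈222/30⌉ = 8; penalty = 8 × 0.5% × £1,149.00 = £45.96
Interest: £1,149.00 × ((1 + 0.0001)^222 − 1) = £1,149.00 × 0.02244712… = £25.7917…
Total = £1,149.00 + £45.9600 + £25.7917… = £1,220.75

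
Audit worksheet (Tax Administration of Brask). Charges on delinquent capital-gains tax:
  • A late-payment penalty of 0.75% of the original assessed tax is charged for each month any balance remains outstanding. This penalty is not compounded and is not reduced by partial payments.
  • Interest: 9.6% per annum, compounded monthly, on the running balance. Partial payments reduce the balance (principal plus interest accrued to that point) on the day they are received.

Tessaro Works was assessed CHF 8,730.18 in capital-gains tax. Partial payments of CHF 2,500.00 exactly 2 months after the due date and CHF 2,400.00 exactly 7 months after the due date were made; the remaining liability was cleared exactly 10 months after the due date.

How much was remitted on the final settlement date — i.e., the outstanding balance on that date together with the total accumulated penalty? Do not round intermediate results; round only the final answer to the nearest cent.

CHF 4,986.43

Monthly rate = 9.6% ÷ 12 = 0.8%
Balance at month 2: CHF 8,730.1800 × (1 + 0.008)^2 = CHF 8,870.4216…
After CHF 2,500.00 payment: CHF 8,870.4216… − CHF 2,500.00 = CHF 6,370.4216…
Balance at month 7: CHF 6,370.4216… × (1 + 0.008)^5 = CHF 6,629.3483…
After CHF 2,400.00 payment: CHF 6,629.3483… − CHF 2,400.00 = CHF 4,229.3483…
Balance at month 10: CHF 4,229.3483… × (1 + 0.008)^3 = CHF 4,331.6669…
Penalty: 10 × 0.75% × CHF 8,730.18 = CHF 654.76…
Final settlement = outstanding balance + penalty = CHF 4,331.6669… + CHF 654.76… = CHF 4,986.43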